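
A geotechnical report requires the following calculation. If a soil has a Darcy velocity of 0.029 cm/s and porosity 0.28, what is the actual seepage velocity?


Result: 0.10357 cm/s

Derivation:
Using v_s = v_d / n
v_s = 0.029 / 0.28
v_s = 0.10357 cm/s


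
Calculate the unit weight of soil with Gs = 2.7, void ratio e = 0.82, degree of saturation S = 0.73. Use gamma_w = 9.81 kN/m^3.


Using gamma = gamma_w * (Gs + S*e) / (1 + e)
Numerator: Gs + S*e = 2.7 + 0.73*0.82 = 3.2986
Denominator: 1 + e = 1 + 0.82 = 1.82
gamma = 9.81 * 3.2986 / 1.82
gamma = 17.78 kN/m^3


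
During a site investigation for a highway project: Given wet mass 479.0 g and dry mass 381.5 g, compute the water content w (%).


Using w = (m_wet - m_dry) / m_dry * 100
m_wet - m_dry = 479.0 - 381.5 = 97.5 g
w = 97.5 / 381.5 * 100
w = 25.56 %


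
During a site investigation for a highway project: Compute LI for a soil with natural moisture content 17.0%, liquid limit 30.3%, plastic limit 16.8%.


First compute the plasticity index:
PI = LL - PL = 30.3 - 16.8 = 13.5
Then compute the liquidity index:
LI = (w - PL) / PI
LI = (17.0 - 16.8) / 13.5
LI = 0.015


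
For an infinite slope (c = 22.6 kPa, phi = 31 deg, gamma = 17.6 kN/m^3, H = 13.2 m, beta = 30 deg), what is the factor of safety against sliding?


Using Fs = c / (gamma*H*sin(beta)*cos(beta)) + tan(phi)/tan(beta)
Cohesion contribution = 22.6 / (17.6*13.2*sin(30)*cos(30))
Cohesion contribution = 0.224658
Friction contribution = tan(31)/tan(30) = 1.04072
Fs = 0.224658 + 1.04072
Fs = 1.265


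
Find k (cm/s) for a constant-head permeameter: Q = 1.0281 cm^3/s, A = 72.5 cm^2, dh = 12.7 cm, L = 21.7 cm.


Compute hydraulic gradient:
i = dh / L = 12.7 / 21.7 = 0.585253
Then apply Darcy's law:
k = Q / (A * i)
k = 1.0281 / (72.5 * 0.585253)
k = 1.0281 / 42.4309
k = 0.02423 cm/s


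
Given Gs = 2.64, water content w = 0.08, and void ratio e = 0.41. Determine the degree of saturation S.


Result: 0.5151

Derivation:
Using S = Gs * w / e
S = 2.64 * 0.08 / 0.41
S = 0.5151


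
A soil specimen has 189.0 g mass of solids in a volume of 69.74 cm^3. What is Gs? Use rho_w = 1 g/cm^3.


Using Gs = m_s / (V_s * rho_w)
Since rho_w = 1 g/cm^3:
Gs = 189.0 / 69.74
Gs = 2.71


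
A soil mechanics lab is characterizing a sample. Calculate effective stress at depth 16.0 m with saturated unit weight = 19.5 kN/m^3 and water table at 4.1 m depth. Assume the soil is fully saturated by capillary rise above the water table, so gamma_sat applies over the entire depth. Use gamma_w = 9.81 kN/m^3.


Result: 195.26 kPa

Derivation:
Total stress = gamma_sat * depth
sigma = 19.5 * 16.0 = 312.0 kPa
Pore water pressure u = gamma_w * (depth - d_wt)
u = 9.81 * (16.0 - 4.1) = 116.739 kPa
Effective stress = sigma - u
sigma' = 312.0 - 116.739 = 195.26 kPa


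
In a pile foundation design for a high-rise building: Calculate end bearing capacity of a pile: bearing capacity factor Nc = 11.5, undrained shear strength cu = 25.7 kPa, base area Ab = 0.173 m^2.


Result: 51.13 kN

Derivation:
Using Qb = Nc * cu * Ab
Qb = 11.5 * 25.7 * 0.173
Qb = 51.13 kN


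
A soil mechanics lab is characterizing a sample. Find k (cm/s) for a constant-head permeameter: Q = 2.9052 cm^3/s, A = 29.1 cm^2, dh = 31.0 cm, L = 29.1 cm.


Result: 0.093716 cm/s

Derivation:
Compute hydraulic gradient:
i = dh / L = 31.0 / 29.1 = 1.06529
Then apply Darcy's law:
k = Q / (A * i)
k = 2.9052 / (29.1 * 1.06529)
k = 2.9052 / 31
k = 0.093716 cm/s


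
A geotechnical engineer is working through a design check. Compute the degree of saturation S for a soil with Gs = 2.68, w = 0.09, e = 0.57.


Using S = Gs * w / e
S = 2.68 * 0.09 / 0.57
S = 0.4232


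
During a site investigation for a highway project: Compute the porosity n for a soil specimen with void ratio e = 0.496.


Using the relation n = e / (1 + e)
n = 0.496 / (1 + 0.496)
n = 0.496 / 1.496
n = 0.3316


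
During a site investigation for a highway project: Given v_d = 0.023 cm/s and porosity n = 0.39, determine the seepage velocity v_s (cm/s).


Using v_s = v_d / n
v_s = 0.023 / 0.39
v_s = 0.05897 cm/s


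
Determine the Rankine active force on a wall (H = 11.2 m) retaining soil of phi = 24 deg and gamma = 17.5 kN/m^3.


Result: 462.89 kN/m

Derivation:
Compute active earth pressure coefficient:
Ka = tan^2(45 - phi/2) = tan^2(33.0) = 0.42173
Compute active force:
Pa = 0.5 * Ka * gamma * H^2
Pa = 0.5 * 0.42173 * 17.5 * 11.2^2
Pa = 462.89 kN/m


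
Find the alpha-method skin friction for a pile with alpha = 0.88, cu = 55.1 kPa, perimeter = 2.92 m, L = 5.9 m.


Using Qs = alpha * cu * perimeter * L
Qs = 0.88 * 55.1 * 2.92 * 5.9
Qs = 835.35 kN


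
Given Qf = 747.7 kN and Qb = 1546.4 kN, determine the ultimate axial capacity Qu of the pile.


Using Qu = Qf + Qb
Qu = 747.7 + 1546.4
Qu = 2294.1 kN


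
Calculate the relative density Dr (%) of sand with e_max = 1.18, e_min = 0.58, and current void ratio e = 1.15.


Using Dr = (e_max - e) / (e_max - e_min) * 100
e_max - e = 1.18 - 1.15 = 0.03
e_max - e_min = 1.18 - 0.58 = 0.6
Dr = 0.03 / 0.6 * 100
Dr = 5.0 %


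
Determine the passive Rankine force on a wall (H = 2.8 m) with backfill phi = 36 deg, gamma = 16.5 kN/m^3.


Result: 249.14 kN/m

Derivation:
Compute passive earth pressure coefficient:
Kp = tan^2(45 + phi/2) = tan^2(63.0) = 3.85184
Compute passive force:
Pp = 0.5 * Kp * gamma * H^2
Pp = 0.5 * 3.85184 * 16.5 * 2.8^2
Pp = 249.14 kN/m


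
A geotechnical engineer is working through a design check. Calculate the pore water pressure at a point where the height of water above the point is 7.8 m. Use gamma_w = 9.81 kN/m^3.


Using u = gamma_w * h_w
u = 9.81 * 7.8
u = 76.52 kPa


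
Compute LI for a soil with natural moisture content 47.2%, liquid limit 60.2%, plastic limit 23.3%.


First compute the plasticity index:
PI = LL - PL = 60.2 - 23.3 = 36.9
Then compute the liquidity index:
LI = (w - PL) / PI
LI = (47.2 - 23.3) / 36.9
LI = 0.648


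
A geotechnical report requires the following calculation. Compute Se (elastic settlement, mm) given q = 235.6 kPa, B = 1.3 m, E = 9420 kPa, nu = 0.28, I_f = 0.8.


Using Se = q * B * (1 - nu^2) * I_f / E
1 - nu^2 = 1 - 0.28^2 = 0.9216
Se = 235.6 * 1.3 * 0.9216 * 0.8 / 9420
Se = 0.023972 m
Convert to mm: Se = 0.023972 * 1000 = 23.972 mm


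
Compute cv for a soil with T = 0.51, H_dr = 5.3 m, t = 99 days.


Using cv = T * H_dr^2 / t
H_dr^2 = 5.3^2 = 28.09
cv = 0.51 * 28.09 / 99
cv = 0.14471 m^2/day


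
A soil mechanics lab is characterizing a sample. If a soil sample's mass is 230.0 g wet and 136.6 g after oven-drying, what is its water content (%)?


Result: 68.37 %

Derivation:
Using w = (m_wet - m_dry) / m_dry * 100
m_wet - m_dry = 230.0 - 136.6 = 93.4 g
w = 93.4 / 136.6 * 100
w = 68.37 %


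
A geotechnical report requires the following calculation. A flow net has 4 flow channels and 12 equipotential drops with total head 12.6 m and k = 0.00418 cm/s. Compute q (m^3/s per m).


Result: 0.0001756 m^3/s per m

Derivation:
Convert k to m/s for unit consistency with H:
k = 0.00418 cm/s = 0.00418 / 100 m/s = 4.18e-05 m/s
Using q = k * H * Nf / Nd
Nf / Nd = 4 / 12 = 0.3333
q = 4.18e-05 * 12.6 * 0.3333
q = 0.0001756 m^3/s per m


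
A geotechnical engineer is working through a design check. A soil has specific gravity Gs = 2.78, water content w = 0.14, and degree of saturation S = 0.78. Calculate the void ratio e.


Using the relation e = Gs * w / S
e = 2.78 * 0.14 / 0.78
e = 0.499


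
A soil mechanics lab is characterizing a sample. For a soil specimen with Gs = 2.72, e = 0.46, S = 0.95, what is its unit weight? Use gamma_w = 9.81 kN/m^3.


Using gamma = gamma_w * (Gs + S*e) / (1 + e)
Numerator: Gs + S*e = 2.72 + 0.95*0.46 = 3.157
Denominator: 1 + e = 1 + 0.46 = 1.46
gamma = 9.81 * 3.157 / 1.46
gamma = 21.212 kN/m^3


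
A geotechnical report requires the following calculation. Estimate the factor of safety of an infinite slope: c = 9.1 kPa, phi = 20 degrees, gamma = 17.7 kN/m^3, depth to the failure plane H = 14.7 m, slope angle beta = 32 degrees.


Using Fs = c / (gamma*H*sin(beta)*cos(beta)) + tan(phi)/tan(beta)
Cohesion contribution = 9.1 / (17.7*14.7*sin(32)*cos(32))
Cohesion contribution = 0.0778253
Friction contribution = tan(20)/tan(32) = 0.582474
Fs = 0.0778253 + 0.582474
Fs = 0.66


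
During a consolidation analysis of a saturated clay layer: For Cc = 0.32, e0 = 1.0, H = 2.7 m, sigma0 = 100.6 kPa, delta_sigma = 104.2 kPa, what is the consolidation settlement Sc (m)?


Using Sc = Cc * H / (1 + e0) * log10((sigma0 + delta_sigma) / sigma0)
Stress ratio = (100.6 + 104.2) / 100.6 = 2.03579
log10(2.03579) = 0.308732
Cc * H / (1 + e0) = 0.32 * 2.7 / (1 + 1.0) = 0.432
Sc = 0.432 * 0.308732
Sc = 0.1334 m


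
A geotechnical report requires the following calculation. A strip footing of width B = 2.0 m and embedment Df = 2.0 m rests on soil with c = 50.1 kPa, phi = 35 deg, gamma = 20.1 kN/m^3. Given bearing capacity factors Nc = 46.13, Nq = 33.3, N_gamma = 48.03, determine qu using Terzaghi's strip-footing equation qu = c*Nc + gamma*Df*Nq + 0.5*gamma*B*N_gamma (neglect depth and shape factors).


Compute qu = c*Nc + gamma*Df*Nq + 0.5*gamma*B*N_gamma
Term 1: 50.1 * 46.13 = 2311.113
Term 2: 20.1 * 2.0 * 33.3 = 1338.66
Term 3: 0.5 * 20.1 * 2.0 * 48.03 = 965.403
qu = 2311.113 + 1338.66 + 965.403
qu = 4615.18 kPa


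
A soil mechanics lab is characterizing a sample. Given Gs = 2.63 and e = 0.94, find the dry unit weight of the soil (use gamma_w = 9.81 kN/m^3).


Result: 13.299 kN/m^3

Derivation:
Using gamma_d = Gs * gamma_w / (1 + e)
gamma_d = 2.63 * 9.81 / (1 + 0.94)
gamma_d = 2.63 * 9.81 / 1.94
gamma_d = 13.299 kN/m^3


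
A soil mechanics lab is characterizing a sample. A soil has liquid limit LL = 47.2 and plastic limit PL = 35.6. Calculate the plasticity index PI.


Using PI = LL - PL
PI = 47.2 - 35.6
PI = 11.6


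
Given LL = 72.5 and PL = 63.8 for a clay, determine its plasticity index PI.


Result: 8.7

Derivation:
Using PI = LL - PL
PI = 72.5 - 63.8
PI = 8.7


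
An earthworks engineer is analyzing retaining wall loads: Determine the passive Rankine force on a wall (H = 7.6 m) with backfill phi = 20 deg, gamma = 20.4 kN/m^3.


Result: 1201.64 kN/m

Derivation:
Compute passive earth pressure coefficient:
Kp = tan^2(45 + phi/2) = tan^2(55.0) = 2.039607
Compute passive force:
Pp = 0.5 * Kp * gamma * H^2
Pp = 0.5 * 2.039607 * 20.4 * 7.6^2
Pp = 1201.64 kN/m


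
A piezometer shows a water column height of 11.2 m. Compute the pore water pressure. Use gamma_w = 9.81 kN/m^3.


Using u = gamma_w * h_w
u = 9.81 * 11.2
u = 109.87 kPa


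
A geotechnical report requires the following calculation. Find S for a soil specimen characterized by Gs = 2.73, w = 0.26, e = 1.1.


Using S = Gs * w / e
S = 2.73 * 0.26 / 1.1
S = 0.6453


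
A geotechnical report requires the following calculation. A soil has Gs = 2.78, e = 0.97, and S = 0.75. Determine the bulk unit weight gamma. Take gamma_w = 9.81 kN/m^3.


Using gamma = gamma_w * (Gs + S*e) / (1 + e)
Numerator: Gs + S*e = 2.78 + 0.75*0.97 = 3.5075
Denominator: 1 + e = 1 + 0.97 = 1.97
gamma = 9.81 * 3.5075 / 1.97
gamma = 17.466 kN/m^3


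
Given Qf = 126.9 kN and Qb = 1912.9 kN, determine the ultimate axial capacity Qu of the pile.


Using Qu = Qf + Qb
Qu = 126.9 + 1912.9
Qu = 2039.8 kN


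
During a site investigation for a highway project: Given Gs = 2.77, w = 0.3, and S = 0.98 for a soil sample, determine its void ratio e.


Using the relation e = Gs * w / S
e = 2.77 * 0.3 / 0.98
e = 0.848


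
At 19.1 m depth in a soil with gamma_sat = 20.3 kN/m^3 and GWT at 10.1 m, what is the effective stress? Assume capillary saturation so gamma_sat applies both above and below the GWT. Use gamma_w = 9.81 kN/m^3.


Result: 299.44 kPa

Derivation:
Total stress = gamma_sat * depth
sigma = 20.3 * 19.1 = 387.73 kPa
Pore water pressure u = gamma_w * (depth - d_wt)
u = 9.81 * (19.1 - 10.1) = 88.29 kPa
Effective stress = sigma - u
sigma' = 387.73 - 88.29 = 299.44 kPa


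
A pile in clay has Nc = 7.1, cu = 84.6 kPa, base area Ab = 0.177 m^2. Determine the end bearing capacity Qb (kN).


Using Qb = Nc * cu * Ab
Qb = 7.1 * 84.6 * 0.177
Qb = 106.32 kN


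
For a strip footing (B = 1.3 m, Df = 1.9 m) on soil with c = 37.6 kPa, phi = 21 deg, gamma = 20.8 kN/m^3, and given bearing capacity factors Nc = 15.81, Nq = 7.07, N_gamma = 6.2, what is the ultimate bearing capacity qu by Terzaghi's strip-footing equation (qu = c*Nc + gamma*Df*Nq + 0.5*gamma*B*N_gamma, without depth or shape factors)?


Result: 957.69 kPa

Derivation:
Compute qu = c*Nc + gamma*Df*Nq + 0.5*gamma*B*N_gamma
Term 1: 37.6 * 15.81 = 594.456
Term 2: 20.8 * 1.9 * 7.07 = 279.4064
Term 3: 0.5 * 20.8 * 1.3 * 6.2 = 83.824
qu = 594.456 + 279.4064 + 83.824
qu = 957.69 kPa


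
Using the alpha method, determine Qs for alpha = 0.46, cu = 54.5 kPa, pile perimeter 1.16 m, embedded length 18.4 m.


Using Qs = alpha * cu * perimeter * L
Qs = 0.46 * 54.5 * 1.16 * 18.4
Qs = 535.09 kN


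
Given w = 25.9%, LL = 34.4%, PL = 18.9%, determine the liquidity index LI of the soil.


First compute the plasticity index:
PI = LL - PL = 34.4 - 18.9 = 15.5
Then compute the liquidity index:
LI = (w - PL) / PI
LI = (25.9 - 18.9) / 15.5
LI = 0.452


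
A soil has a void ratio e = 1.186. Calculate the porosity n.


Using the relation n = e / (1 + e)
n = 1.186 / (1 + 1.186)
n = 1.186 / 2.186
n = 0.5425


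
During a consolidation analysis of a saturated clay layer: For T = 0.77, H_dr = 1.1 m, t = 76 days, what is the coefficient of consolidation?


Using cv = T * H_dr^2 / t
H_dr^2 = 1.1^2 = 1.21
cv = 0.77 * 1.21 / 76
cv = 0.01226 m^2/day


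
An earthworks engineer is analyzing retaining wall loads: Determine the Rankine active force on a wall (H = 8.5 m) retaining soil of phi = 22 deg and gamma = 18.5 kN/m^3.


Compute active earth pressure coefficient:
Ka = tan^2(45 - phi/2) = tan^2(34.0) = 0.454962
Compute active force:
Pa = 0.5 * Ka * gamma * H^2
Pa = 0.5 * 0.454962 * 18.5 * 8.5^2
Pa = 304.06 kN/m


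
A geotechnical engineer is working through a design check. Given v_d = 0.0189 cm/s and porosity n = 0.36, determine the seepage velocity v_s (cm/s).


Using v_s = v_d / n
v_s = 0.0189 / 0.36
v_s = 0.0525 cm/s


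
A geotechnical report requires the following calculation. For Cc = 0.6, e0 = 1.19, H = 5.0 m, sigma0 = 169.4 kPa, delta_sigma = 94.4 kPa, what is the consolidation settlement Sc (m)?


Using Sc = Cc * H / (1 + e0) * log10((sigma0 + delta_sigma) / sigma0)
Stress ratio = (169.4 + 94.4) / 169.4 = 1.55726
log10(1.55726) = 0.192361
Cc * H / (1 + e0) = 0.6 * 5.0 / (1 + 1.19) = 1.36986
Sc = 1.36986 * 0.192361
Sc = 0.2635 m


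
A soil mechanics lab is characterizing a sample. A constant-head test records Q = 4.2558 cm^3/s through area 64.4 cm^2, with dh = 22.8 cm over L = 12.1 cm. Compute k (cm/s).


Compute hydraulic gradient:
i = dh / L = 22.8 / 12.1 = 1.8843
Then apply Darcy's law:
k = Q / (A * i)
k = 4.2558 / (64.4 * 1.8843)
k = 4.2558 / 121.349
k = 0.035071 cm/s


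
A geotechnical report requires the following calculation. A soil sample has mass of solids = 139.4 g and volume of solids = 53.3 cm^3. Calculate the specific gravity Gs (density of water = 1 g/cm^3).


Using Gs = m_s / (V_s * rho_w)
Since rho_w = 1 g/cm^3:
Gs = 139.4 / 53.3
Gs = 2.615


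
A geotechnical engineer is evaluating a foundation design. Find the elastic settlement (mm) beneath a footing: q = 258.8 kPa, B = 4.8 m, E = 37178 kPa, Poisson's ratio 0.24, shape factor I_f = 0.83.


Using Se = q * B * (1 - nu^2) * I_f / E
1 - nu^2 = 1 - 0.24^2 = 0.9424
Se = 258.8 * 4.8 * 0.9424 * 0.83 / 37178
Se = 0.026136 m
Convert to mm: Se = 0.026136 * 1000 = 26.136 mm


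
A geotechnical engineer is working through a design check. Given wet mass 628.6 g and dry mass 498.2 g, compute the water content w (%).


Using w = (m_wet - m_dry) / m_dry * 100
m_wet - m_dry = 628.6 - 498.2 = 130.4 g
w = 130.4 / 498.2 * 100
w = 26.17 %


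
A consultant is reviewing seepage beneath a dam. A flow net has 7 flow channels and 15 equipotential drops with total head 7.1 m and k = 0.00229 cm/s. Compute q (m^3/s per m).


Convert k to m/s for unit consistency with H:
k = 0.00229 cm/s = 0.00229 / 100 m/s = 2.29e-05 m/s
Using q = k * H * Nf / Nd
Nf / Nd = 7 / 15 = 0.4667
q = 2.29e-05 * 7.1 * 0.4667
q = 7.588e-05 m^3/s per m


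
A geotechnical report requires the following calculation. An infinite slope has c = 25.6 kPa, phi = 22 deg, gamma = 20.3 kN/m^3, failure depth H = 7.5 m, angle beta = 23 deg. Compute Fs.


Using Fs = c / (gamma*H*sin(beta)*cos(beta)) + tan(phi)/tan(beta)
Cohesion contribution = 25.6 / (20.3*7.5*sin(23)*cos(23))
Cohesion contribution = 0.467497
Friction contribution = tan(22)/tan(23) = 0.951826
Fs = 0.467497 + 0.951826
Fs = 1.419


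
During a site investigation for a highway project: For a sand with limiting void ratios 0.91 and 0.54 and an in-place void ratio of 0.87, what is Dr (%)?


Using Dr = (e_max - e) / (e_max - e_min) * 100
e_max - e = 0.91 - 0.87 = 0.04
e_max - e_min = 0.91 - 0.54 = 0.37
Dr = 0.04 / 0.37 * 100
Dr = 10.81 %


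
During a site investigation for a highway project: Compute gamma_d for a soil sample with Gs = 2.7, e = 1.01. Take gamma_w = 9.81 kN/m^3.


Result: 13.178 kN/m^3

Derivation:
Using gamma_d = Gs * gamma_w / (1 + e)
gamma_d = 2.7 * 9.81 / (1 + 1.01)
gamma_d = 2.7 * 9.81 / 2.01
gamma_d = 13.178 kN/m^3


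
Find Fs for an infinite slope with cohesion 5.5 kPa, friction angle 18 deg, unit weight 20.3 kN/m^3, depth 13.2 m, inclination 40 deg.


Using Fs = c / (gamma*H*sin(beta)*cos(beta)) + tan(phi)/tan(beta)
Cohesion contribution = 5.5 / (20.3*13.2*sin(40)*cos(40))
Cohesion contribution = 0.0416842
Friction contribution = tan(18)/tan(40) = 0.387224
Fs = 0.0416842 + 0.387224
Fs = 0.429


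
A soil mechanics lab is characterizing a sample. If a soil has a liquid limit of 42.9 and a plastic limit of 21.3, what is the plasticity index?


Using PI = LL - PL
PI = 42.9 - 21.3
PI = 21.6


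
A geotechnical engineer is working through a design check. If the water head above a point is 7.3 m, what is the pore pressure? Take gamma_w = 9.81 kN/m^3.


Result: 71.61 kPa

Derivation:
Using u = gamma_w * h_w
u = 9.81 * 7.3
u = 71.61 kPa


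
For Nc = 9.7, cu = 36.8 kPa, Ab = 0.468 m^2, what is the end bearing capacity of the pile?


Using Qb = Nc * cu * Ab
Qb = 9.7 * 36.8 * 0.468
Qb = 167.06 kN


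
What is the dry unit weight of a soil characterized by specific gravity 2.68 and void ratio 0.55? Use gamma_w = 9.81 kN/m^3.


Result: 16.962 kN/m^3

Derivation:
Using gamma_d = Gs * gamma_w / (1 + e)
gamma_d = 2.68 * 9.81 / (1 + 0.55)
gamma_d = 2.68 * 9.81 / 1.55
gamma_d = 16.962 kN/m^3


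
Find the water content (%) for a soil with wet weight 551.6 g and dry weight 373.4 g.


Using w = (m_wet - m_dry) / m_dry * 100
m_wet - m_dry = 551.6 - 373.4 = 178.2 g
w = 178.2 / 373.4 * 100
w = 47.72 %


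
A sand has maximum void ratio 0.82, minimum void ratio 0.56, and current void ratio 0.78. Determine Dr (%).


Result: 15.38 %

Derivation:
Using Dr = (e_max - e) / (e_max - e_min) * 100
e_max - e = 0.82 - 0.78 = 0.04
e_max - e_min = 0.82 - 0.56 = 0.26
Dr = 0.04 / 0.26 * 100
Dr = 15.38 %


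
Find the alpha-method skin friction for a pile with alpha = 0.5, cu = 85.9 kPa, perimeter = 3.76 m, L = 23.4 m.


Using Qs = alpha * cu * perimeter * L
Qs = 0.5 * 85.9 * 3.76 * 23.4
Qs = 3778.91 kN


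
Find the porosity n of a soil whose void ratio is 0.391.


Using the relation n = e / (1 + e)
n = 0.391 / (1 + 0.391)
n = 0.391 / 1.391
n = 0.2811


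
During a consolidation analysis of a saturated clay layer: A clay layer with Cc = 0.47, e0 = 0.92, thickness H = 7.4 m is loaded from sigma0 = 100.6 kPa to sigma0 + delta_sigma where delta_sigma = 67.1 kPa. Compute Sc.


Using Sc = Cc * H / (1 + e0) * log10((sigma0 + delta_sigma) / sigma0)
Stress ratio = (100.6 + 67.1) / 100.6 = 1.667
log10(1.667) = 0.221935
Cc * H / (1 + e0) = 0.47 * 7.4 / (1 + 0.92) = 1.81146
Sc = 1.81146 * 0.221935
Sc = 0.402 m


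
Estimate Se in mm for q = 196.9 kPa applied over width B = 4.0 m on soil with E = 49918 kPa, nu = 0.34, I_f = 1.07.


Using Se = q * B * (1 - nu^2) * I_f / E
1 - nu^2 = 1 - 0.34^2 = 0.8844
Se = 196.9 * 4.0 * 0.8844 * 1.07 / 49918
Se = 0.014931 m
Convert to mm: Se = 0.014931 * 1000 = 14.931 mm


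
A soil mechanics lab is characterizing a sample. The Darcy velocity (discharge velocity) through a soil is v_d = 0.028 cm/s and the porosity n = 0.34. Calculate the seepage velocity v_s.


Result: 0.08235 cm/s

Derivation:
Using v_s = v_d / n
v_s = 0.028 / 0.34
v_s = 0.08235 cm/s


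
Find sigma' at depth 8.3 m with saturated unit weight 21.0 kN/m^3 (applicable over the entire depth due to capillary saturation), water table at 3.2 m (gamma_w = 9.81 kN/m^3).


Total stress = gamma_sat * depth
sigma = 21.0 * 8.3 = 174.3 kPa
Pore water pressure u = gamma_w * (depth - d_wt)
u = 9.81 * (8.3 - 3.2) = 50.031 kPa
Effective stress = sigma - u
sigma' = 174.3 - 50.031 = 124.27 kPa


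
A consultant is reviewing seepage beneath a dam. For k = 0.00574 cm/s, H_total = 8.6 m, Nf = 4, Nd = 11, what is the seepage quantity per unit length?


Result: 0.0001795 m^3/s per m

Derivation:
Convert k to m/s for unit consistency with H:
k = 0.00574 cm/s = 0.00574 / 100 m/s = 5.74e-05 m/s
Using q = k * H * Nf / Nd
Nf / Nd = 4 / 11 = 0.3636
q = 5.74e-05 * 8.6 * 0.3636
q = 0.0001795 m^3/s per m


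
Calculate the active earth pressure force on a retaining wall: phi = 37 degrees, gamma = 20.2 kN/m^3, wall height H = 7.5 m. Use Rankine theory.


Compute active earth pressure coefficient:
Ka = tan^2(45 - phi/2) = tan^2(26.5) = 0.248584
Compute active force:
Pa = 0.5 * Ka * gamma * H^2
Pa = 0.5 * 0.248584 * 20.2 * 7.5^2
Pa = 141.23 kN/m


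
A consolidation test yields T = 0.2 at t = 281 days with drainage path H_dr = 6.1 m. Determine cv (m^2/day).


Using cv = T * H_dr^2 / t
H_dr^2 = 6.1^2 = 37.21
cv = 0.2 * 37.21 / 281
cv = 0.02648 m^2/day


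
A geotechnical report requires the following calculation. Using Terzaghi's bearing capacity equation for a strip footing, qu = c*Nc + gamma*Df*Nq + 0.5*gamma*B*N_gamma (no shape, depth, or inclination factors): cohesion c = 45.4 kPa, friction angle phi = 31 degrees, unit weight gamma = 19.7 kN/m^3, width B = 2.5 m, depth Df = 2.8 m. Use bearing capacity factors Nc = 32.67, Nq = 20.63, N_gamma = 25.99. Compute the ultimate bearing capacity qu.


Compute qu = c*Nc + gamma*Df*Nq + 0.5*gamma*B*N_gamma
Term 1: 45.4 * 32.67 = 1483.218
Term 2: 19.7 * 2.8 * 20.63 = 1137.9508
Term 3: 0.5 * 19.7 * 2.5 * 25.99 = 640.00375
qu = 1483.218 + 1137.9508 + 640.00375
qu = 3261.17 kPa


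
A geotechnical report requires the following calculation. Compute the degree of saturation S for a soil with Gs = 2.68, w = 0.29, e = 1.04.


Using S = Gs * w / e
S = 2.68 * 0.29 / 1.04
S = 0.7473


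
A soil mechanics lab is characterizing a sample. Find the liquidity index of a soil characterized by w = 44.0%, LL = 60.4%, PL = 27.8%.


First compute the plasticity index:
PI = LL - PL = 60.4 - 27.8 = 32.6
Then compute the liquidity index:
LI = (w - PL) / PI
LI = (44.0 - 27.8) / 32.6
LI = 0.497


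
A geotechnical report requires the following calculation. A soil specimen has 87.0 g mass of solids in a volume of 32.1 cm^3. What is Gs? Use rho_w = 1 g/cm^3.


Using Gs = m_s / (V_s * rho_w)
Since rho_w = 1 g/cm^3:
Gs = 87.0 / 32.1
Gs = 2.71


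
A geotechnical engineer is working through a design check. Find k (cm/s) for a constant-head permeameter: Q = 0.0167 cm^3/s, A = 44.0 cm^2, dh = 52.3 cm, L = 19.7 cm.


Compute hydraulic gradient:
i = dh / L = 52.3 / 19.7 = 2.65482
Then apply Darcy's law:
k = Q / (A * i)
k = 0.0167 / (44.0 * 2.65482)
k = 0.0167 / 116.812
k = 0.000143 cm/s


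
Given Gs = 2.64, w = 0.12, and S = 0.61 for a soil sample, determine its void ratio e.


Using the relation e = Gs * w / S
e = 2.64 * 0.12 / 0.61
e = 0.5193


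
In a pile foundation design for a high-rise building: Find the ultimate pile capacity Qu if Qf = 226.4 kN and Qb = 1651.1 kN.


Using Qu = Qf + Qb
Qu = 226.4 + 1651.1
Qu = 1877.5 kN


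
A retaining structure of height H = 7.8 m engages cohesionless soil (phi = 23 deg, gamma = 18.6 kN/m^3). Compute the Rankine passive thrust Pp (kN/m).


Compute passive earth pressure coefficient:
Kp = tan^2(45 + phi/2) = tan^2(56.5) = 2.282623
Compute passive force:
Pp = 0.5 * Kp * gamma * H^2
Pp = 0.5 * 2.282623 * 18.6 * 7.8^2
Pp = 1291.54 kN/m


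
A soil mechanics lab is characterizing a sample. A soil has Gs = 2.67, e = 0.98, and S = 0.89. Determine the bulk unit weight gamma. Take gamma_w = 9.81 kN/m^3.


Using gamma = gamma_w * (Gs + S*e) / (1 + e)
Numerator: Gs + S*e = 2.67 + 0.89*0.98 = 3.5422
Denominator: 1 + e = 1 + 0.98 = 1.98
gamma = 9.81 * 3.5422 / 1.98
gamma = 17.55 kN/m^3


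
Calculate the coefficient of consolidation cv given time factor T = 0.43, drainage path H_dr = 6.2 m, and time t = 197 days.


Using cv = T * H_dr^2 / t
H_dr^2 = 6.2^2 = 38.44
cv = 0.43 * 38.44 / 197
cv = 0.0839 m^2/day


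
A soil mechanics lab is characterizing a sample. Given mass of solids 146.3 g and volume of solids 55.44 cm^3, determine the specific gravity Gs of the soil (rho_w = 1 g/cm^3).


Using Gs = m_s / (V_s * rho_w)
Since rho_w = 1 g/cm^3:
Gs = 146.3 / 55.44
Gs = 2.639


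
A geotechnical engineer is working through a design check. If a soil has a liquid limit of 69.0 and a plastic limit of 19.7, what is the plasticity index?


Using PI = LL - PL
PI = 69.0 - 19.7
PI = 49.3


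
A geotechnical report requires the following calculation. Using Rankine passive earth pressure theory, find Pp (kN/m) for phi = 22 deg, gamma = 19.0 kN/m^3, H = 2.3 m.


Compute passive earth pressure coefficient:
Kp = tan^2(45 + phi/2) = tan^2(56.0) = 2.197987
Compute passive force:
Pp = 0.5 * Kp * gamma * H^2
Pp = 0.5 * 2.197987 * 19.0 * 2.3^2
Pp = 110.46 kN/m


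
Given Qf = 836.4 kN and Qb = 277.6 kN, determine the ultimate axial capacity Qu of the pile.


Using Qu = Qf + Qb
Qu = 836.4 + 277.6
Qu = 1114.0 kN


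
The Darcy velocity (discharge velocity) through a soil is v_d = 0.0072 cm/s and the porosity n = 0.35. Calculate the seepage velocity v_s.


Using v_s = v_d / n
v_s = 0.0072 / 0.35
v_s = 0.02057 cm/s


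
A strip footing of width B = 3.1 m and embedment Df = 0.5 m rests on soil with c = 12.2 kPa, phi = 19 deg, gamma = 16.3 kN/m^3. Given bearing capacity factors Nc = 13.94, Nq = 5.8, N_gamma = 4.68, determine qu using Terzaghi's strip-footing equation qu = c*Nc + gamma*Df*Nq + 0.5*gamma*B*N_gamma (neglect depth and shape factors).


Result: 335.58 kPa

Derivation:
Compute qu = c*Nc + gamma*Df*Nq + 0.5*gamma*B*N_gamma
Term 1: 12.2 * 13.94 = 170.068
Term 2: 16.3 * 0.5 * 5.8 = 47.27
Term 3: 0.5 * 16.3 * 3.1 * 4.68 = 118.2402
qu = 170.068 + 47.27 + 118.2402
qu = 335.58 kPa


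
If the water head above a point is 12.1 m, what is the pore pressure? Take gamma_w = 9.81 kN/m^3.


Using u = gamma_w * h_w
u = 9.81 * 12.1
u = 118.7 kPa


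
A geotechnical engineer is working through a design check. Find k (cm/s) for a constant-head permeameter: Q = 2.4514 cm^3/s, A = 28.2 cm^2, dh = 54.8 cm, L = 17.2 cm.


Compute hydraulic gradient:
i = dh / L = 54.8 / 17.2 = 3.18605
Then apply Darcy's law:
k = Q / (A * i)
k = 2.4514 / (28.2 * 3.18605)
k = 2.4514 / 89.8465
k = 0.027284 cm/s


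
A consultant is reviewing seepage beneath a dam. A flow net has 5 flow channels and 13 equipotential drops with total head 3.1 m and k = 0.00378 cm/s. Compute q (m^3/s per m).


Result: 4.507e-05 m^3/s per m

Derivation:
Convert k to m/s for unit consistency with H:
k = 0.00378 cm/s = 0.00378 / 100 m/s = 3.78e-05 m/s
Using q = k * H * Nf / Nd
Nf / Nd = 5 / 13 = 0.3846
q = 3.78e-05 * 3.1 * 0.3846
q = 4.507e-05 m^3/s per m


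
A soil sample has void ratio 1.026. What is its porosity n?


Using the relation n = e / (1 + e)
n = 1.026 / (1 + 1.026)
n = 1.026 / 2.026
n = 0.5064


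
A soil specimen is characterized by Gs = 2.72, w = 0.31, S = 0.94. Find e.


Result: 0.897

Derivation:
Using the relation e = Gs * w / S
e = 2.72 * 0.31 / 0.94
e = 0.897


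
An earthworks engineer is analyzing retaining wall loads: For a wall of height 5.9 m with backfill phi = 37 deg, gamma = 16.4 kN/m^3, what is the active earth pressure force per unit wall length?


Compute active earth pressure coefficient:
Ka = tan^2(45 - phi/2) = tan^2(26.5) = 0.248584
Compute active force:
Pa = 0.5 * Ka * gamma * H^2
Pa = 0.5 * 0.248584 * 16.4 * 5.9^2
Pa = 70.96 kN/m


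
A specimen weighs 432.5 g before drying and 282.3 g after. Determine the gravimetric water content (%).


Result: 53.21 %

Derivation:
Using w = (m_wet - m_dry) / m_dry * 100
m_wet - m_dry = 432.5 - 282.3 = 150.2 g
w = 150.2 / 282.3 * 100
w = 53.21 %


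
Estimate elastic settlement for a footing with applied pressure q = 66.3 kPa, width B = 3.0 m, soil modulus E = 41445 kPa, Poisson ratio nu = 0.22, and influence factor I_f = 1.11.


Result: 5.069 mm

Derivation:
Using Se = q * B * (1 - nu^2) * I_f / E
1 - nu^2 = 1 - 0.22^2 = 0.9516
Se = 66.3 * 3.0 * 0.9516 * 1.11 / 41445
Se = 0.005069 m
Convert to mm: Se = 0.005069 * 1000 = 5.069 mm


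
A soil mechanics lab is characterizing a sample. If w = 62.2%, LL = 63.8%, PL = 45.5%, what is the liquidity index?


First compute the plasticity index:
PI = LL - PL = 63.8 - 45.5 = 18.3
Then compute the liquidity index:
LI = (w - PL) / PI
LI = (62.2 - 45.5) / 18.3
LI = 0.913


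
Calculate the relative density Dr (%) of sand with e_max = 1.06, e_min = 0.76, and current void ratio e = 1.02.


Using Dr = (e_max - e) / (e_max - e_min) * 100
e_max - e = 1.06 - 1.02 = 0.04
e_max - e_min = 1.06 - 0.76 = 0.3
Dr = 0.04 / 0.3 * 100
Dr = 13.33 %


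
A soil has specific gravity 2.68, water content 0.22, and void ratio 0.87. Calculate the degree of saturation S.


Using S = Gs * w / e
S = 2.68 * 0.22 / 0.87
S = 0.6777


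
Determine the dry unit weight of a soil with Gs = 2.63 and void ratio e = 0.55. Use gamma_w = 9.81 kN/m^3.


Using gamma_d = Gs * gamma_w / (1 + e)
gamma_d = 2.63 * 9.81 / (1 + 0.55)
gamma_d = 2.63 * 9.81 / 1.55
gamma_d = 16.645 kN/m^3


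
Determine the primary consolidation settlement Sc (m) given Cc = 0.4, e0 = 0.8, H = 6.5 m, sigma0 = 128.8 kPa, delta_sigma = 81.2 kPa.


Result: 0.3067 m

Derivation:
Using Sc = Cc * H / (1 + e0) * log10((sigma0 + delta_sigma) / sigma0)
Stress ratio = (128.8 + 81.2) / 128.8 = 1.63043
log10(1.63043) = 0.212303
Cc * H / (1 + e0) = 0.4 * 6.5 / (1 + 0.8) = 1.44444
Sc = 1.44444 * 0.212303
Sc = 0.3067 m


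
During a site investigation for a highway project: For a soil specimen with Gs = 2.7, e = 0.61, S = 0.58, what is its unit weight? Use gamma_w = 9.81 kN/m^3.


Using gamma = gamma_w * (Gs + S*e) / (1 + e)
Numerator: Gs + S*e = 2.7 + 0.58*0.61 = 3.0538
Denominator: 1 + e = 1 + 0.61 = 1.61
gamma = 9.81 * 3.0538 / 1.61
gamma = 18.607 kN/m^3


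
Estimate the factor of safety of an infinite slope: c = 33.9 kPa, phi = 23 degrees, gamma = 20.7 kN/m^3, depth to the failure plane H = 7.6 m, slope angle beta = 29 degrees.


Result: 1.274

Derivation:
Using Fs = c / (gamma*H*sin(beta)*cos(beta)) + tan(phi)/tan(beta)
Cohesion contribution = 33.9 / (20.7*7.6*sin(29)*cos(29))
Cohesion contribution = 0.508189
Friction contribution = tan(23)/tan(29) = 0.765773
Fs = 0.508189 + 0.765773
Fs = 1.274


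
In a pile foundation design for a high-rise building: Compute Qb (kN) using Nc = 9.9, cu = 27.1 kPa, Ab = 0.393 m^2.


Result: 105.44 kN

Derivation:
Using Qb = Nc * cu * Ab
Qb = 9.9 * 27.1 * 0.393
Qb = 105.44 kN


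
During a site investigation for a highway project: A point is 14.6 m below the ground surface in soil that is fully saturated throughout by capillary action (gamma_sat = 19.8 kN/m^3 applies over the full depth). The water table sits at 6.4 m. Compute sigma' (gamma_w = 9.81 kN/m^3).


Total stress = gamma_sat * depth
sigma = 19.8 * 14.6 = 289.08 kPa
Pore water pressure u = gamma_w * (depth - d_wt)
u = 9.81 * (14.6 - 6.4) = 80.442 kPa
Effective stress = sigma - u
sigma' = 289.08 - 80.442 = 208.64 kPa


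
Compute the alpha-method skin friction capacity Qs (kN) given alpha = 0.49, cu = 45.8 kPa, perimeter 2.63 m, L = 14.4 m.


Using Qs = alpha * cu * perimeter * L
Qs = 0.49 * 45.8 * 2.63 * 14.4
Qs = 849.92 kN


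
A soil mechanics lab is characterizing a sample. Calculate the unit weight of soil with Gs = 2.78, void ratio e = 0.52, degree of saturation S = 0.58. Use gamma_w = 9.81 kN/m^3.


Result: 19.888 kN/m^3

Derivation:
Using gamma = gamma_w * (Gs + S*e) / (1 + e)
Numerator: Gs + S*e = 2.78 + 0.58*0.52 = 3.0816
Denominator: 1 + e = 1 + 0.52 = 1.52
gamma = 9.81 * 3.0816 / 1.52
gamma = 19.888 kN/m^3


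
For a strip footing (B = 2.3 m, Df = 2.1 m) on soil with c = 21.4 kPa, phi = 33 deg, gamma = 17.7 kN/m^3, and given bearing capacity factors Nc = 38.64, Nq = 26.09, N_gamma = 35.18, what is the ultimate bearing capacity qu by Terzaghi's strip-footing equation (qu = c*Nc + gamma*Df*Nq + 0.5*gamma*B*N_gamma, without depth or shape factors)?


Compute qu = c*Nc + gamma*Df*Nq + 0.5*gamma*B*N_gamma
Term 1: 21.4 * 38.64 = 826.896
Term 2: 17.7 * 2.1 * 26.09 = 969.7653
Term 3: 0.5 * 17.7 * 2.3 * 35.18 = 716.0889
qu = 826.896 + 969.7653 + 716.0889
qu = 2512.75 kPa


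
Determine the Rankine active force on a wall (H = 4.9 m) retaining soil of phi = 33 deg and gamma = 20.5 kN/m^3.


Compute active earth pressure coefficient:
Ka = tan^2(45 - phi/2) = tan^2(28.5) = 0.294801
Compute active force:
Pa = 0.5 * Ka * gamma * H^2
Pa = 0.5 * 0.294801 * 20.5 * 4.9^2
Pa = 72.55 kN/m


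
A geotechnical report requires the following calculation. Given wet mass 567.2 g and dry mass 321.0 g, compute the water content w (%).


Using w = (m_wet - m_dry) / m_dry * 100
m_wet - m_dry = 567.2 - 321.0 = 246.2 g
w = 246.2 / 321.0 * 100
w = 76.7 %


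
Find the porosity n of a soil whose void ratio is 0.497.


Using the relation n = e / (1 + e)
n = 0.497 / (1 + 0.497)
n = 0.497 / 1.497
n = 0.332


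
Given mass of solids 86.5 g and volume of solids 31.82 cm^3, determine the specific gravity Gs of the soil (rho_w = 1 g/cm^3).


Result: 2.718

Derivation:
Using Gs = m_s / (V_s * rho_w)
Since rho_w = 1 g/cm^3:
Gs = 86.5 / 31.82
Gs = 2.718


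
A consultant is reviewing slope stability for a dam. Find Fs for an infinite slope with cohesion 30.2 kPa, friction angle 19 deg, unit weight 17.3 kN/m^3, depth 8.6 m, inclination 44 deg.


Using Fs = c / (gamma*H*sin(beta)*cos(beta)) + tan(phi)/tan(beta)
Cohesion contribution = 30.2 / (17.3*8.6*sin(44)*cos(44))
Cohesion contribution = 0.406216
Friction contribution = tan(19)/tan(44) = 0.356562
Fs = 0.406216 + 0.356562
Fs = 0.763


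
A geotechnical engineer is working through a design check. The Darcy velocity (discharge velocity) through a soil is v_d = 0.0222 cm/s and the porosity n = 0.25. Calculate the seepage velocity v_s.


Using v_s = v_d / n
v_s = 0.0222 / 0.25
v_s = 0.0888 cm/s


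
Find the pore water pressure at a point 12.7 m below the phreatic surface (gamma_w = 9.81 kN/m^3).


Using u = gamma_w * h_w
u = 9.81 * 12.7
u = 124.59 kPa


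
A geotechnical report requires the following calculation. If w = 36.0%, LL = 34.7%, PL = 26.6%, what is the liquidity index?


First compute the plasticity index:
PI = LL - PL = 34.7 - 26.6 = 8.1
Then compute the liquidity index:
LI = (w - PL) / PI
LI = (36.0 - 26.6) / 8.1
LI = 1.16


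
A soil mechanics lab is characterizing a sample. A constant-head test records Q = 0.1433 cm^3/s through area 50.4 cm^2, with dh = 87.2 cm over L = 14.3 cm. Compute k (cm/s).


Result: 0.000466 cm/s

Derivation:
Compute hydraulic gradient:
i = dh / L = 87.2 / 14.3 = 6.0979
Then apply Darcy's law:
k = Q / (A * i)
k = 0.1433 / (50.4 * 6.0979)
k = 0.1433 / 307.334
k = 0.000466 cm/s


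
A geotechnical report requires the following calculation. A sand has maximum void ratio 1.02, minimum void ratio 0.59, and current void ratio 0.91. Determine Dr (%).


Using Dr = (e_max - e) / (e_max - e_min) * 100
e_max - e = 1.02 - 0.91 = 0.11
e_max - e_min = 1.02 - 0.59 = 0.43
Dr = 0.11 / 0.43 * 100
Dr = 25.58 %


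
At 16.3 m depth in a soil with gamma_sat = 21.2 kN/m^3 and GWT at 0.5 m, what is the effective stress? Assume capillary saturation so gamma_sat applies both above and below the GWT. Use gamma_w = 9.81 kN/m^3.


Result: 190.56 kPa

Derivation:
Total stress = gamma_sat * depth
sigma = 21.2 * 16.3 = 345.56 kPa
Pore water pressure u = gamma_w * (depth - d_wt)
u = 9.81 * (16.3 - 0.5) = 154.998 kPa
Effective stress = sigma - u
sigma' = 345.56 - 154.998 = 190.56 kPa


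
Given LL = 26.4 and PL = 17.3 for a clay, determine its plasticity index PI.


Using PI = LL - PL
PI = 26.4 - 17.3
PI = 9.1


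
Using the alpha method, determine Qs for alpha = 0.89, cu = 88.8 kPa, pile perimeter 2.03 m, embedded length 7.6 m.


Result: 1219.31 kN

Derivation:
Using Qs = alpha * cu * perimeter * L
Qs = 0.89 * 88.8 * 2.03 * 7.6
Qs = 1219.31 kN


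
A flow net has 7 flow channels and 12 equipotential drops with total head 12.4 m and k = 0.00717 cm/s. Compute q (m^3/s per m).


Result: 0.0005186 m^3/s per m

Derivation:
Convert k to m/s for unit consistency with H:
k = 0.00717 cm/s = 0.00717 / 100 m/s = 7.17e-05 m/s
Using q = k * H * Nf / Nd
Nf / Nd = 7 / 12 = 0.5833
q = 7.17e-05 * 12.4 * 0.5833
q = 0.0005186 m^3/s per m


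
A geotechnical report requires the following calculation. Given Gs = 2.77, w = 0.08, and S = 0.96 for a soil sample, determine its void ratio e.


Result: 0.2308

Derivation:
Using the relation e = Gs * w / S
e = 2.77 * 0.08 / 0.96
e = 0.2308


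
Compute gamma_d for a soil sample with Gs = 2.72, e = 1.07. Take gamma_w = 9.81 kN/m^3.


Result: 12.89 kN/m^3

Derivation:
Using gamma_d = Gs * gamma_w / (1 + e)
gamma_d = 2.72 * 9.81 / (1 + 1.07)
gamma_d = 2.72 * 9.81 / 2.07
gamma_d = 12.89 kN/m^3


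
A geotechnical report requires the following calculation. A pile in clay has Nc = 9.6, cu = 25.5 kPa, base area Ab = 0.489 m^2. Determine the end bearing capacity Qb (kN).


Result: 119.71 kN

Derivation:
Using Qb = Nc * cu * Ab
Qb = 9.6 * 25.5 * 0.489
Qb = 119.71 kN


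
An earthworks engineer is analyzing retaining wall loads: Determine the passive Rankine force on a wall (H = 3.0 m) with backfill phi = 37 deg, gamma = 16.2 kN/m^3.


Compute passive earth pressure coefficient:
Kp = tan^2(45 + phi/2) = tan^2(63.5) = 4.022791
Compute passive force:
Pp = 0.5 * Kp * gamma * H^2
Pp = 0.5 * 4.022791 * 16.2 * 3.0^2
Pp = 293.26 kN/m


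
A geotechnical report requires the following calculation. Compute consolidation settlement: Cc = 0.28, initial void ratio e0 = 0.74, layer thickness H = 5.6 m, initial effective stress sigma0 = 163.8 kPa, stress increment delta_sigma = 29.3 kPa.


Using Sc = Cc * H / (1 + e0) * log10((sigma0 + delta_sigma) / sigma0)
Stress ratio = (163.8 + 29.3) / 163.8 = 1.17888
log10(1.17888) = 0.0714684
Cc * H / (1 + e0) = 0.28 * 5.6 / (1 + 0.74) = 0.901149
Sc = 0.901149 * 0.0714684
Sc = 0.0644 m


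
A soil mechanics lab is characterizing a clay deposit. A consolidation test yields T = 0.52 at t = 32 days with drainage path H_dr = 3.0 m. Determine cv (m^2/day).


Using cv = T * H_dr^2 / t
H_dr^2 = 3.0^2 = 9.0
cv = 0.52 * 9.0 / 32
cv = 0.14625 m^2/day


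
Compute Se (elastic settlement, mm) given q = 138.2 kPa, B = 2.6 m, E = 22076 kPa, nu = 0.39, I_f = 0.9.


Using Se = q * B * (1 - nu^2) * I_f / E
1 - nu^2 = 1 - 0.39^2 = 0.8479
Se = 138.2 * 2.6 * 0.8479 * 0.9 / 22076
Se = 0.012421 m
Convert to mm: Se = 0.012421 * 1000 = 12.421 mm


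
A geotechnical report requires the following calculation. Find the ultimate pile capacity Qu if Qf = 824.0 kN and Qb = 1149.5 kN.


Using Qu = Qf + Qb
Qu = 824.0 + 1149.5
Qu = 1973.5 kN
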